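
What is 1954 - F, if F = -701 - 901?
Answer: 3556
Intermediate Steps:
F = -1602
1954 - F = 1954 - 1*(-1602) = 1954 + 1602 = 3556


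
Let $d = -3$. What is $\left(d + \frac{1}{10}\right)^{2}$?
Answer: $\frac{841}{100} \approx 8.41$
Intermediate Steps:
$\left(d + \frac{1}{10}\right)^{2} = \left(-3 + \frac{1}{10}\right)^{2} = \left(- \frac{29}{10}\right)^{2} = \frac{841}{100}$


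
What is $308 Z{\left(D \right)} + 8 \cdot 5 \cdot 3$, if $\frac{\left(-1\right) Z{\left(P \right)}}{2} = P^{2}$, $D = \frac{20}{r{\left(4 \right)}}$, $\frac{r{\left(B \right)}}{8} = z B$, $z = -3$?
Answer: $\frac{6715}{72} \approx 93.264$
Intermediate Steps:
$r{\left(B \right)} = - 24 B$ ($r{\left(B \right)} = 8 \left(- 3 B\right) = - 24 B$)
$D = - \frac{5}{24}$ ($D = \frac{20}{\left(-24\right) 4} = \frac{20}{-96} = 20 \left(- \frac{1}{96}\right) = - \frac{5}{24} \approx -0.20833$)
$Z{\left(P \right)} = - 2 P^{2}$
$308 Z{\left(D \right)} + 8 \cdot 5 \cdot 3 = 308 \left(- 2 \left(- \frac{5}{24}\right)^{2}\right) + 8 \cdot 5 \cdot 3 = 308 \left(\left(-2\right) \frac{25}{576}\right) + 40 \cdot 3 = 308 \left(- \frac{25}{288}\right) + 120 = - \frac{1925}{72} + 120 = \frac{6715}{72}$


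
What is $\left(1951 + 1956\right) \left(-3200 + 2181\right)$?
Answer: $-3981233$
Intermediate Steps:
$\left(1951 + 1956\right) \left(-3200 + 2181\right) = 3907 \left(-1019\right) = -3981233$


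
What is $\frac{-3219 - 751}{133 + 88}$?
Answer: $- \frac{3970}{221} \approx -17.964$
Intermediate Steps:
$\frac{-3219 - 751}{133 + 88} = - \frac{3970}{221}$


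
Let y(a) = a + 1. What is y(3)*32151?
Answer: 128604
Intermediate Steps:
y(a) = 1 + a
y(3)*32151 = (1 + 3)*32151 = 4*32151 = 128604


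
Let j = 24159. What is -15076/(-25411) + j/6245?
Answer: 708053969/158691695 ≈ 4.4618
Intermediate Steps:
-15076/(-25411) + j/6245 = -15076/(-25411) + 24159/6245 = -15076*(-1/25411) + 24159*(1/6245) = 15076/25411 + 24159/6245 = 708053969/158691695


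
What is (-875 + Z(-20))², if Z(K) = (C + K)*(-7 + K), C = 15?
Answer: 547600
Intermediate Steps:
Z(K) = (-7 + K)*(15 + K) (Z(K) = (15 + K)*(-7 + K) = (-7 + K)*(15 + K))
(-875 + Z(-20))² = (-875 + (-105 + (-20)² + 8*(-20)))² = (-875 + (-105 + 400 - 160))² = (-875 + 135)² = (-740)² = 547600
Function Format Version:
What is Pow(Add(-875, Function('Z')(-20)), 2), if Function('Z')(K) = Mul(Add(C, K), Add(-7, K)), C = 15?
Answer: 547600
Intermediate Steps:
Function('Z')(K) = Mul(Add(-7, K), Add(15, K)) (Function('Z')(K) = Mul(Add(15, K), Add(-7, K)) = Mul(Add(-7, K), Add(15, K)))
Pow(Add(-875, Function('Z')(-20)), 2) = Pow(Add(-875, Add(-105, Pow(-20, 2), Mul(8, -20))), 2) = Pow(Add(-875, Add(-105, 400, -160)), 2) = Pow(Add(-875, 135), 2) = Pow(-740, 2) = 547600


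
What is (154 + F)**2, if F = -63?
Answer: 8281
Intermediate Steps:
(154 + F)**2 = (154 - 63)**2 = 91**2 = 8281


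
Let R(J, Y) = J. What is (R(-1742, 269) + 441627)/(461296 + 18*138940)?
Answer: 439885/2962216 ≈ 0.14850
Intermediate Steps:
(R(-1742, 269) + 441627)/(461296 + 18*138940) = (-1742 + 441627)/(461296 + 18*138940) = 439885/(461296 + 2500920) = 439885/2962216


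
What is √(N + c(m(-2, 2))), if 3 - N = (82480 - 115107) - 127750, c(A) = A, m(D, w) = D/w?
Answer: √160379 ≈ 400.47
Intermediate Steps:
N = 160380 (N = 3 - ((82480 - 115107) - 127750) = 3 - (-32627 - 127750) = 3 - 1*(-160377) = 3 + 160377 = 160380)
√(N + c(m(-2, 2))) = √(160380 - 2/2) = √(160380 - 2*½) = √(160380 - 1) = √160379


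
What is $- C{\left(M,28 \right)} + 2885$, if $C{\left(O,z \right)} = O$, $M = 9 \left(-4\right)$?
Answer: $2921$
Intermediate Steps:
$M = -36$
$- C{\left(M,28 \right)} + 2885 = \left(-1\right) \left(-36\right) + 2885 = 36 + 2885 = 2921$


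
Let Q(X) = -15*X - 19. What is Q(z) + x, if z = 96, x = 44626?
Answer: 43167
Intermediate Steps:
Q(X) = -19 - 15*X
Q(z) + x = (-19 - 15*96) + 44626 = (-19 - 1440) + 44626 = -1459 + 44626 = 43167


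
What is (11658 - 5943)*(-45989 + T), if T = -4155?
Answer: -286572960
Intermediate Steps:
(11658 - 5943)*(-45989 + T) = (11658 - 5943)*(-45989 - 4155) = 5715*(-50144) = -286572960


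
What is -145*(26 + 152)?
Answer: -25810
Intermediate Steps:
-145*(26 + 152) = -145*178 = -25810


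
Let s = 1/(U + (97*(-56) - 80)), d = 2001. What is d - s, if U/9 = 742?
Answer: 2333165/1166 ≈ 2001.0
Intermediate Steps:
U = 6678 (U = 9*742 = 6678)
s = 1/1166 (s = 1/(6678 + (97*(-56) - 80)) = 1/(6678 + (-5432 - 80)) = 1/(6678 - 5512) = 1/1166 ≈ 0.00085763)
d - s = 2001 - 1*1/1166 = 2001 - 1/1166 = 2333165/1166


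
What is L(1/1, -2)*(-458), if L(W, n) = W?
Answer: -458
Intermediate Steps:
L(1/1, -2)*(-458) = -458/1 = 1*(-458) = -458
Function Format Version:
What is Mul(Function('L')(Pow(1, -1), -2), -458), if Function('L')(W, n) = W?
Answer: -458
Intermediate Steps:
Mul(Function('L')(Pow(1, -1), -2), -458) = Mul(Pow(1, -1), -458) = Mul(1, -458) = -458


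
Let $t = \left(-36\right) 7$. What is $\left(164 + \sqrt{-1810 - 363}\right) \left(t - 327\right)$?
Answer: $-94956 - 579 i \sqrt{2173} \approx -94956.0 - 26990.0 i$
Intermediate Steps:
$t = -252$
$\left(164 + \sqrt{-1810 - 363}\right) \left(t - 327\right) = \left(164 + \sqrt{-1810 - 363}\right) \left(-252 - 327\right) = \left(164 + \sqrt{-2173}\right) \left(-579\right) = \left(164 + i \sqrt{2173}\right) \left(-579\right) = -94956 - 579 i \sqrt{2173}$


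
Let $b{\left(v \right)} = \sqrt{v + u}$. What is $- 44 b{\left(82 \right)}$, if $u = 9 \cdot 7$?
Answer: $- 44 \sqrt{145} \approx -529.83$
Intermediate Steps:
$u = 63$
$b{\left(v \right)} = \sqrt{63 + v}$ ($b{\left(v \right)} = \sqrt{v + 63} = \sqrt{63 + v}$)
$- 44 b{\left(82 \right)} = - 44 \sqrt{63 + 82} = - 44 \sqrt{145}$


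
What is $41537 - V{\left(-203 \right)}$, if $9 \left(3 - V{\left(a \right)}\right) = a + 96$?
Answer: $\frac{373699}{9} \approx 41522.0$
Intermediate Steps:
$V{\left(a \right)} = - \frac{23}{3} - \frac{a}{9}$ ($V{\left(a \right)} = 3 - \frac{a + 96}{9} = 3 - \frac{96 + a}{9} = 3 - \left(\frac{32}{3} + \frac{a}{9}\right) = - \frac{23}{3} - \frac{a}{9}$)
$41537 - V{\left(-203 \right)} = 41537 - \left(- \frac{23}{3} - - \frac{203}{9}\right) = 41537 - \left(- \frac{23}{3} + \frac{203}{9}\right) = 41537 - \frac{134}{9} = \frac{373699}{9}$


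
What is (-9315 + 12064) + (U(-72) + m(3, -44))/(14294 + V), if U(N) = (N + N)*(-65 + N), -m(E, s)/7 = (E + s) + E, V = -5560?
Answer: 12014880/4367 ≈ 2751.3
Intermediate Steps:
m(E, s) = -14*E - 7*s (m(E, s) = -7*((E + s) + E) = -7*(s + 2*E) = -14*E - 7*s)
U(N) = 2*N*(-65 + N) (U(N) = (2*N)*(-65 + N) = 2*N*(-65 + N))
(-9315 + 12064) + (U(-72) + m(3, -44))/(14294 + V) = (-9315 + 12064) + (2*(-72)*(-65 - 72) + (-14*3 - 7*(-44)))/(14294 - 5560) = 2749 + (2*(-72)*(-137) + (-42 + 308))/8734 = 2749 + (19728 + 266)*(1/8734) = 2749 + 19994*(1/8734) = 2749 + 9997/4367 = 12014880/4367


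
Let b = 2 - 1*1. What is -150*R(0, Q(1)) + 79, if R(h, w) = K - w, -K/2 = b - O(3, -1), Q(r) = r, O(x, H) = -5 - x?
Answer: 2929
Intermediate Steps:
b = 1 (b = 2 - 1 = 1)
K = -18 (K = -2*(1 - (-5 - 1*3)) = -2*(1 - (-5 - 3)) = -2*(1 - 1*(-8)) = -2*(1 + 8) = -2*9 = -18)
R(h, w) = -18 - w
-150*R(0, Q(1)) + 79 = -150*(-18 - 1*1) + 79 = -150*(-18 - 1) + 79 = -150*(-19) + 79 = 2850 + 79 = 2929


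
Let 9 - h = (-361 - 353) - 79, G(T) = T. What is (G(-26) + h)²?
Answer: 602176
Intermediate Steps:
h = 802 (h = 9 - ((-361 - 353) - 79) = 9 - (-714 - 79) = 9 - 1*(-793) = 9 + 793 = 802)
(G(-26) + h)² = (-26 + 802)² = 776² = 602176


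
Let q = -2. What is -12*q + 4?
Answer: 28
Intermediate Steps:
-12*q + 4 = -12*(-2) + 4 = 24 + 4 = 28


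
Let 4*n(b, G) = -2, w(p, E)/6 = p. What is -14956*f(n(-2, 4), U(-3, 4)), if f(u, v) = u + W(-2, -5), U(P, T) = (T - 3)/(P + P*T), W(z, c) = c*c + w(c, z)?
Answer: 82258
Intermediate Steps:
w(p, E) = 6*p
n(b, G) = -½ (n(b, G) = (¼)*(-2) = -½)
W(z, c) = c² + 6*c (W(z, c) = c*c + 6*c = c² + 6*c)
U(P, T) = (-3 + T)/(P + P*T)
f(u, v) = -5 + u (f(u, v) = u - 5*(6 - 5) = u - 5*1 = u - 5 = -5 + u)
-14956*f(n(-2, 4), U(-3, 4)) = -14956*(-5 - ½) = -14956*(-11/2) = 82258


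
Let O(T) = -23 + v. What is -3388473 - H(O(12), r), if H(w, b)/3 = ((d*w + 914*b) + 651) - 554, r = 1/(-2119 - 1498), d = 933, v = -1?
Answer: -12014181054/3617 ≈ -3.3216e+6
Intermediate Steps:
O(T) = -24 (O(T) = -23 - 1 = -24)
r = -1/3617 (r = 1/(-3617) = -1/3617 ≈ -0.00027647)
H(w, b) = 291 + 2742*b + 2799*w (H(w, b) = 3*(((933*w + 914*b) + 651) - 554) = 3*(((914*b + 933*w) + 651) - 554) = 3*((651 + 914*b + 933*w) - 554) = 3*(97 + 914*b + 933*w) = 291 + 2742*b + 2799*w)
-3388473 - H(O(12), r) = -3388473 - (291 + 2742*(-1/3617) + 2799*(-24)) = -3388473 - (291 - 2742/3617 - 67176) = -3388473 - 1*(-241925787/3617) = -3388473 + 241925787/3617 = -12014181054/3617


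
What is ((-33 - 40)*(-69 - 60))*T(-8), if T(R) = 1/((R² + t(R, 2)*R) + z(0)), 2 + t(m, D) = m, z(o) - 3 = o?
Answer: 3139/49 ≈ 64.061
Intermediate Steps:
z(o) = 3 + o
t(m, D) = -2 + m
T(R) = 1/(3 + R² + R*(-2 + R)) (T(R) = 1/((R² + (-2 + R)*R) + (3 + 0)) = 1/((R² + R*(-2 + R)) + 3) = 1/(3 + R² + R*(-2 + R)))
((-33 - 40)*(-69 - 60))*T(-8) = ((-33 - 40)*(-69 - 60))/(3 + (-8)² - 8*(-2 - 8)) = (-73*(-129))/(3 + 64 - 8*(-10)) = 9417/(3 + 64 + 80) = 9417/147 = 9417*(1/147) = 3139/49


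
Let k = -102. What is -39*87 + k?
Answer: -3495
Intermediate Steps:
-39*87 + k = -39*87 - 102 = -3393 - 102 = -3495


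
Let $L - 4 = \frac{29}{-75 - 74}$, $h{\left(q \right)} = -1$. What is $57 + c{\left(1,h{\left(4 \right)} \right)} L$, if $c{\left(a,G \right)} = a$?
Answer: $\frac{9060}{149} \approx 60.805$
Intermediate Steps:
$L = \frac{567}{149}$ ($L = 4 + \frac{29}{-75 - 74} = 4 + \frac{29}{-149} = 4 + 29 \left(- \frac{1}{149}\right) = 4 - \frac{29}{149} = \frac{567}{149} \approx 3.8054$)
$57 + c{\left(1,h{\left(4 \right)} \right)} L = 57 + 1 \cdot \frac{567}{149} = 57 + \frac{567}{149} = \frac{9060}{149}$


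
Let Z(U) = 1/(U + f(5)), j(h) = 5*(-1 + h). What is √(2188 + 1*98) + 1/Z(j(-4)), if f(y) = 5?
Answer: -20 + 3*√254 ≈ 27.812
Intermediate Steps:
j(h) = -5 + 5*h
Z(U) = 1/(5 + U) (Z(U) = 1/(U + 5) = 1/(5 + U))
√(2188 + 1*98) + 1/Z(j(-4)) = √(2188 + 1*98) + 1/(1/(5 + (-5 + 5*(-4)))) = √(2188 + 98) + 1/(1/(5 + (-5 - 20))) = √2286 + 1/(1/(5 - 25)) = 3*√254 + 1/(1/(-20)) = 3*√254 + 1/(-1/20) = 3*√254 - 20 = -20 + 3*√254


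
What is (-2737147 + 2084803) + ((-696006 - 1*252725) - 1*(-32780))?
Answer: -1568295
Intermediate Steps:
(-2737147 + 2084803) + ((-696006 - 1*252725) - 1*(-32780)) = -652344 + ((-696006 - 252725) + 32780) = -652344 + (-948731 + 32780) = -652344 - 915951 = -1568295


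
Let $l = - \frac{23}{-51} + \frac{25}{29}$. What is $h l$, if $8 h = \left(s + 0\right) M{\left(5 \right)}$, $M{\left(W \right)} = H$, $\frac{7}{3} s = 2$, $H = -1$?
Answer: $- \frac{971}{6902} \approx -0.14068$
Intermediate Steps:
$s = \frac{6}{7}$ ($s = \frac{3}{7} \cdot 2 = \frac{6}{7} \approx 0.85714$)
$M{\left(W \right)} = -1$
$l = \frac{1942}{1479}$ ($l = \left(-23\right) \left(- \frac{1}{51}\right) + 25 \cdot \frac{1}{29} = \frac{23}{51} + \frac{25}{29} = \frac{1942}{1479} \approx 1.313$)
$h = - \frac{3}{28}$ ($h = \frac{\left(\frac{6}{7} + 0\right) \left(-1\right)}{8} = \frac{\frac{6}{7} \left(-1\right)}{8} = \frac{1}{8} \left(- \frac{6}{7}\right) = - \frac{3}{28} \approx -0.10714$)
$h l = \left(- \frac{3}{28}\right) \frac{1942}{1479} = - \frac{971}{6902}$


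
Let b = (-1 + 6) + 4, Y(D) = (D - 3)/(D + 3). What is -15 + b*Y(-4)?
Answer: 48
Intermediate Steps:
Y(D) = (-3 + D)/(3 + D)
b = 9 (b = 5 + 4 = 9)
-15 + b*Y(-4) = -15 + 9*((-3 - 4)/(3 - 4)) = -15 + 9*(-7/(-1)) = -15 + 9*(-1*(-7)) = -15 + 9*7 = -15 + 63 = 48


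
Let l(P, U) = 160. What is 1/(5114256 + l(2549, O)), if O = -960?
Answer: 1/5114416 ≈ 1.9553e-7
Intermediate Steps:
1/(5114256 + l(2549, O)) = 1/(5114256 + 160) = 1/5114416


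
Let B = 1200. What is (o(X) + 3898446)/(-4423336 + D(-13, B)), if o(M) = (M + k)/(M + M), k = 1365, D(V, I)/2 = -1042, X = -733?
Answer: -1428780301/1621916430 ≈ -0.88092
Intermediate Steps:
D(V, I) = -2084 (D(V, I) = 2*(-1042) = -2084)
o(M) = (1365 + M)/(2*M) (o(M) = (M + 1365)/(M + M) = (1365 + M)/((2*M)) = (1365 + M)*(1/(2*M)) = (1365 + M)/(2*M))
(o(X) + 3898446)/(-4423336 + D(-13, B)) = ((½)*(1365 - 733)/(-733) + 3898446)/(-4423336 - 2084) = ((½)*(-1/733)*632 + 3898446)/(-4425420) = (-316/733 + 3898446)*(-1/4425420) = (2857560602/733)*(-1/4425420) = -1428780301/1621916430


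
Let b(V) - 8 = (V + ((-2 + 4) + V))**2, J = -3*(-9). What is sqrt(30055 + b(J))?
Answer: sqrt(33199) ≈ 182.21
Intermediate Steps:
J = 27
b(V) = 8 + (2 + 2*V)**2 (b(V) = 8 + (V + ((-2 + 4) + V))**2 = 8 + (V + (2 + V))**2 = 8 + (2 + 2*V)**2)
sqrt(30055 + b(J)) = sqrt(30055 + (8 + 4*(1 + 27)**2)) = sqrt(30055 + (8 + 4*28**2)) = sqrt(30055 + (8 + 4*784)) = sqrt(30055 + (8 + 3136)) = sqrt(30055 + 3144) = sqrt(33199)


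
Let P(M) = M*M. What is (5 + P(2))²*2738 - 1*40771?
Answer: 181007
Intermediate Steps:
P(M) = M²
(5 + P(2))²*2738 - 1*40771 = (5 + 2²)²*2738 - 1*40771 = (5 + 4)²*2738 - 40771 = 9²*2738 - 40771 = 81*2738 - 40771 = 221778 - 40771 = 181007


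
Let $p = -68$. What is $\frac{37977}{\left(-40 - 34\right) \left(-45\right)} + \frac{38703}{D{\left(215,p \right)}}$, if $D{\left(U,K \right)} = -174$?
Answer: $- \frac{3396472}{16095} \approx -211.03$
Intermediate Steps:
$\frac{37977}{\left(-40 - 34\right) \left(-45\right)} + \frac{38703}{D{\left(215,p \right)}} = \frac{37977}{\left(-40 - 34\right) \left(-45\right)} + \frac{38703}{-174} = \frac{37977}{\left(-74\right) \left(-45\right)} + 38703 \left(- \frac{1}{174}\right) = \frac{37977}{3330} - \frac{12901}{58} = 37977 \cdot \frac{1}{3330} - \frac{12901}{58} = \frac{12659}{1110} - \frac{12901}{58} = - \frac{3396472}{16095}$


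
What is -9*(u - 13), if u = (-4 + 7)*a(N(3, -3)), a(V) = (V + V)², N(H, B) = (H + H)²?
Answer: -139851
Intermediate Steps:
N(H, B) = 4*H² (N(H, B) = (2*H)² = 4*H²)
a(V) = 4*V² (a(V) = (2*V)² = 4*V²)
u = 15552 (u = (-4 + 7)*(4*(4*3²)²) = 3*(4*(4*9)²) = 3*(4*36²) = 3*(4*1296) = 3*5184 = 15552)
-9*(u - 13) = -9*(15552 - 13) = -9*15539 = -139851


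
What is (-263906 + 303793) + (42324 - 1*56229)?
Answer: 25982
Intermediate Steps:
(-263906 + 303793) + (42324 - 1*56229) = 39887 + (42324 - 56229) = 39887 - 13905 = 25982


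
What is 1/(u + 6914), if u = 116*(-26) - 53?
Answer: 1/3845 ≈ 0.00026008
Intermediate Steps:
u = -3069 (u = -3016 - 53 = -3069)
1/(u + 6914) = 1/(-3069 + 6914) = 1/3845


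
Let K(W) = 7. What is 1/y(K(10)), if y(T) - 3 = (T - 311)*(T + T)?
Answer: -1/4253 ≈ -0.00023513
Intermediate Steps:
y(T) = 3 + 2*T*(-311 + T) (y(T) = 3 + (T - 311)*(T + T) = 3 + (-311 + T)*(2*T) = 3 + 2*T*(-311 + T))
1/y(K(10)) = 1/(3 - 622*7 + 2*7²) = 1/(3 - 4354 + 2*49) = 1/(3 - 4354 + 98) = 1/(-4253) = -1/4253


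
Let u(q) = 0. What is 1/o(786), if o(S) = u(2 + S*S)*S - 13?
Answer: -1/13 ≈ -0.076923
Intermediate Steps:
o(S) = -13 (o(S) = 0*S - 13 = 0 - 13 = -13)
1/o(786) = 1/(-13) = -1/13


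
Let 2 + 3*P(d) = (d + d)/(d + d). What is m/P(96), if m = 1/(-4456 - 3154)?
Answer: 3/7610 ≈ 0.00039422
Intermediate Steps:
m = -1/7610 (m = 1/(-7610) = -1/7610 ≈ -0.00013141)
P(d) = -⅓ (P(d) = -⅔ + ((d + d)/(d + d))/3 = -⅔ + ((2*d)/((2*d)))/3 = -⅔ + ((2*d)*(1/(2*d)))/3 = -⅔ + (⅓)*1 = -⅔ + ⅓ = -⅓)
m/P(96) = -1/(7610*(-⅓)) = -1/7610*(-3) = 3/7610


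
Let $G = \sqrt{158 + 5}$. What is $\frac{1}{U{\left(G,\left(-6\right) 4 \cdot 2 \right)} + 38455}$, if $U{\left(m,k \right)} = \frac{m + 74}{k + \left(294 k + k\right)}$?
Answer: $\frac{2587601528576}{99506203304298731} + \frac{4736 \sqrt{163}}{99506203304298731} \approx 2.6004 \cdot 10^{-5}$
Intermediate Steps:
$G = \sqrt{163} \approx 12.767$
$U{\left(m,k \right)} = \frac{74 + m}{296 k}$ ($U{\left(m,k \right)} = \frac{74 + m}{k + 295 k} = \frac{74 + m}{296 k}$)
$\frac{1}{U{\left(G,\left(-6\right) 4 \cdot 2 \right)} + 38455} = \frac{1}{\frac{74 + \sqrt{163}}{296 \left(-6\right) 4 \cdot 2} + 38455} = \frac{1}{\frac{74 + \sqrt{163}}{296 \left(\left(-24\right) 2\right)} + 38455} = \frac{1}{\frac{74 + \sqrt{163}}{296 \left(-48\right)} + 38455} = \frac{1}{\frac{1}{296} \left(- \frac{1}{48}\right) \left(74 + \sqrt{163}\right) + 38455} = \frac{1}{\left(- \frac{1}{192} - \frac{\sqrt{163}}{14208}\right) + 38455} = \frac{1}{\frac{7383359}{192} - \frac{\sqrt{163}}{14208}}$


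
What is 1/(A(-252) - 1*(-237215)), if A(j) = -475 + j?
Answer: 1/236488 ≈ 4.2285e-6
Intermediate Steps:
1/(A(-252) - 1*(-237215)) = 1/((-475 - 252) - 1*(-237215)) = 1/(-727 + 237215) = 1/236488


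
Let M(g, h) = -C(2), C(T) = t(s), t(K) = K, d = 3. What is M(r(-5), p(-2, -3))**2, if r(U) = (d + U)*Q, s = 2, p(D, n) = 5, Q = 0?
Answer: 4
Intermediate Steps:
C(T) = 2
r(U) = 0 (r(U) = (3 + U)*0 = 0)
M(g, h) = -2 (M(g, h) = -1*2 = -2)
M(r(-5), p(-2, -3))**2 = (-2)**2 = 4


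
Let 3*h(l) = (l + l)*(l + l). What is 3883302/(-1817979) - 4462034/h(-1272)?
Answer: -2748229685585/653657985408 ≈ -4.2044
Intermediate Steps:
h(l) = 4*l²/3 (h(l) = ((l + l)*(l + l))/3 = ((2*l)*(2*l))/3 = (4*l²)/3 = 4*l²/3)
3883302/(-1817979) - 4462034/h(-1272) = 3883302/(-1817979) - 4462034/((4/3)*(-1272)²) = 3883302*(-1/1817979) - 4462034/((4/3)*1617984) = -1294434/605993 - 4462034/2157312 = -1294434/605993 - 4462034*1/2157312 = -1294434/605993 - 2231017/1078656 = -2748229685585/653657985408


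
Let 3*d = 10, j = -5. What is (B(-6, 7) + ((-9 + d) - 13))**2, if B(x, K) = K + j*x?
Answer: 3025/9 ≈ 336.11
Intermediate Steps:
d = 10/3 (d = (1/3)*10 = 10/3 ≈ 3.3333)
B(x, K) = K - 5*x
(B(-6, 7) + ((-9 + d) - 13))**2 = ((7 - 5*(-6)) + ((-9 + 10/3) - 13))**2 = ((7 + 30) + (-17/3 - 13))**2 = (37 - 56/3)**2 = (55/3)**2 = 3025/9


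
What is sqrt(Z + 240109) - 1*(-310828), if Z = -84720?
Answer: 310828 + sqrt(155389) ≈ 3.1122e+5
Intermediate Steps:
sqrt(Z + 240109) - 1*(-310828) = sqrt(-84720 + 240109) - 1*(-310828) = sqrt(155389) + 310828 = 310828 + sqrt(155389)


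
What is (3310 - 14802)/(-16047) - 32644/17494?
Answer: -161398610/140363109 ≈ -1.1499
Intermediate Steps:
(3310 - 14802)/(-16047) - 32644/17494 = -11492*(-1/16047) - 32644*1/17494 = 11492/16047 - 16322/8747 = -161398610/140363109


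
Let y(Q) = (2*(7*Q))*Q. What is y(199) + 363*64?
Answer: 577646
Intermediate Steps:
y(Q) = 14*Q² (y(Q) = (14*Q)*Q = 14*Q²)
y(199) + 363*64 = 14*199² + 363*64 = 14*39601 + 23232 = 554414 + 23232 = 577646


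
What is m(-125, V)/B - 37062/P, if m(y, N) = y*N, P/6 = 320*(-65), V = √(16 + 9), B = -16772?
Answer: 29150161/87214400 ≈ 0.33424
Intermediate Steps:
V = 5 (V = √25 = 5)
P = -124800 (P = 6*(320*(-65)) = 6*(-20800) = -124800)
m(y, N) = N*y
m(-125, V)/B - 37062/P = (5*(-125))/(-16772) - 37062/(-124800) = -625*(-1/16772) - 37062*(-1/124800) = 625/16772 + 6177/20800 = 29150161/87214400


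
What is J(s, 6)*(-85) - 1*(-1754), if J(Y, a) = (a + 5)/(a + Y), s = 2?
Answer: 13097/8 ≈ 1637.1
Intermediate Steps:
J(Y, a) = (5 + a)/(Y + a)
J(s, 6)*(-85) - 1*(-1754) = ((5 + 6)/(2 + 6))*(-85) - 1*(-1754) = (11/8)*(-85) + 1754 = -935/8 + 1754 = 13097/8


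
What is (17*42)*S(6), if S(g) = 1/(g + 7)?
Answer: 714/13 ≈ 54.923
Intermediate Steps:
S(g) = 1/(7 + g)
(17*42)*S(6) = (17*42)/(7 + 6) = 714/13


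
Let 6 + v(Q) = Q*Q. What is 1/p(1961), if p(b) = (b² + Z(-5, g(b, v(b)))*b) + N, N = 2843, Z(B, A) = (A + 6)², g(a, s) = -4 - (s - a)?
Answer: 1/28969641170164908 ≈ 3.4519e-17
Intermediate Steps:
v(Q) = -6 + Q² (v(Q) = -6 + Q*Q = -6 + Q²)
g(a, s) = -4 + a - s (g(a, s) = -4 + (a - s) = -4 + a - s)
Z(B, A) = (6 + A)²
p(b) = 2843 + b² + b*(8 + b - b²)² (p(b) = (b² + (6 + (-4 + b - (-6 + b²)))²*b) + 2843 = (b² + (6 + (-4 + b + (6 - b²)))²*b) + 2843 = (b² + (6 + (2 + b - b²))²*b) + 2843 = (b² + (8 + b - b²)²*b) + 2843 = (b² + b*(8 + b - b²)²) + 2843 = 2843 + b² + b*(8 + b - b²)²)
1/p(1961) = 1/(2843 + 1961² + 1961*(8 + 1961 - 1*1961²)²) = 1/(2843 + 3845521 + 1961*(8 + 1961 - 1*3845521)²) = 1/(2843 + 3845521 + 1961*(8 + 1961 - 3845521)²) = 1/(2843 + 3845521 + 1961*(-3843552)²) = 1/(2843 + 3845521 + 1961*14772891976704) = 1/(2843 + 3845521 + 28969641166316544) = 1/28969641170164908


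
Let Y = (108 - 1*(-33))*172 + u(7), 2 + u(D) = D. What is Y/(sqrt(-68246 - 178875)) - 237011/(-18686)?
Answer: 237011/18686 - 24257*I*sqrt(247121)/247121 ≈ 12.684 - 48.796*I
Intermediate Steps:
u(D) = -2 + D
Y = 24257 (Y = (108 - 1*(-33))*172 + (-2 + 7) = (108 + 33)*172 + 5 = 141*172 + 5 = 24252 + 5 = 24257)
Y/(sqrt(-68246 - 178875)) - 237011/(-18686) = 24257/(sqrt(-68246 - 178875)) - 237011/(-18686) = 24257/(sqrt(-247121)) - 237011*(-1/18686) = 24257/((I*sqrt(247121))) + 237011/18686 = 24257*(-I*sqrt(247121)/247121) + 237011/18686 = -24257*I*sqrt(247121)/247121 + 237011/18686 = 237011/18686 - 24257*I*sqrt(247121)/247121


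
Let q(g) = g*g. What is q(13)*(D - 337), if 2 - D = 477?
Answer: -137228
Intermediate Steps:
q(g) = g**2
D = -475 (D = 2 - 1*477 = 2 - 477 = -475)
q(13)*(D - 337) = 13**2*(-475 - 337) = 169*(-812) = -137228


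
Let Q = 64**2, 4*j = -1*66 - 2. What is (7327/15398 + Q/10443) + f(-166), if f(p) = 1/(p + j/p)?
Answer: 3817367736067/4428307386246 ≈ 0.86204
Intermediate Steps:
j = -17 (j = (-1*66 - 2)/4 = (-66 - 2)/4 = (1/4)*(-68) = -17)
Q = 4096
f(p) = 1/(p - 17/p)
(7327/15398 + Q/10443) + f(-166) = (7327/15398 + 4096/10443) - 166/(-17 + (-166)**2) = (7327*(1/15398) + 4096*(1/10443)) - 166/(-17 + 27556) = (7327/15398 + 4096/10443) - 166/27539 = 139586069/160801314 - 166*1/27539 = 139586069/160801314 - 166/27539 = 3817367736067/4428307386246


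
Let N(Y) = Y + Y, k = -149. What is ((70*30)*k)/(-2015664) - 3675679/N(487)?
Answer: -44098982567/11686052 ≈ -3773.6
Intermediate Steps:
N(Y) = 2*Y
((70*30)*k)/(-2015664) - 3675679/N(487) = ((70*30)*(-149))/(-2015664) - 3675679/(2*487) = (2100*(-149))*(-1/2015664) - 3675679/974 = -312900*(-1/2015664) - 3675679*1/974 = 3725/23996 - 3675679/974 = -44098982567/11686052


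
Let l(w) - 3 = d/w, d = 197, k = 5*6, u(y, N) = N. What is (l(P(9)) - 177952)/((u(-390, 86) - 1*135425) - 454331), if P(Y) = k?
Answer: 5338273/17690100 ≈ 0.30177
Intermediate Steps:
k = 30
P(Y) = 30
l(w) = 3 + 197/w
(l(P(9)) - 177952)/((u(-390, 86) - 1*135425) - 454331) = ((3 + 197/30) - 177952)/((86 - 1*135425) - 454331) = ((3 + 197*(1/30)) - 177952)/((86 - 135425) - 454331) = ((3 + 197/30) - 177952)/(-135339 - 454331) = (287/30 - 177952)/(-589670) = -5338273/30*(-1/589670) = 5338273/17690100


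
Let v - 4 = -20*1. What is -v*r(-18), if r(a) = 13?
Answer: 208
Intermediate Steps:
v = -16 (v = 4 - 20*1 = 4 - 20 = -16)
-v*r(-18) = -(-16)*13 = -1*(-208) = 208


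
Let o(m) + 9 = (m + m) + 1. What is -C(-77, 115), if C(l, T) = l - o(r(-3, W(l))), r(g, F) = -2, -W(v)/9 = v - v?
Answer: 65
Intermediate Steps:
W(v) = 0 (W(v) = -9*(v - v) = -9*0 = 0)
o(m) = -8 + 2*m (o(m) = -9 + ((m + m) + 1) = -9 + (2*m + 1) = -9 + (1 + 2*m) = -8 + 2*m)
C(l, T) = 12 + l (C(l, T) = l - (-8 + 2*(-2)) = l - (-8 - 4) = l - 1*(-12) = l + 12 = 12 + l)
-C(-77, 115) = -(12 - 77) = -1*(-65) = 65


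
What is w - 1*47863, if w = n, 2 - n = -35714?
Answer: -12147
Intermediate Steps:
n = 35716 (n = 2 - 1*(-35714) = 2 + 35714 = 35716)
w = 35716
w - 1*47863 = 35716 - 1*47863 = 35716 - 47863 = -12147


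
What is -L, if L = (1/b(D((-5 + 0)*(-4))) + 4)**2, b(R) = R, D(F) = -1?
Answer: -9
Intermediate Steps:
L = 9 (L = (1/(-1) + 4)**2 = (-1 + 4)**2 = 3**2 = 9)
-L = -1*9 = -9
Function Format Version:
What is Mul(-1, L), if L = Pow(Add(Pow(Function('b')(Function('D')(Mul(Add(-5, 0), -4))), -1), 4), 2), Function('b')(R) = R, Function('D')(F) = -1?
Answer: -9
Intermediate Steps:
L = 9 (L = Pow(Add(Pow(-1, -1), 4), 2) = Pow(Add(-1, 4), 2) = Pow(3, 2) = 9)
Mul(-1, L) = Mul(-1, 9) = -9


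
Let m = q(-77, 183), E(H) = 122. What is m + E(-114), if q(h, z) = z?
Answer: 305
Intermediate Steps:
m = 183
m + E(-114) = 183 + 122 = 305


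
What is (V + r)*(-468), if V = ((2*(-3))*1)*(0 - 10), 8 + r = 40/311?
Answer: -7587216/311 ≈ -24396.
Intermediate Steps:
r = -2448/311 (r = -8 + 40/311 = -2448/311 ≈ -7.8714)
V = 60 (V = -6*1*(-10) = -6*(-10) = 60)
(V + r)*(-468) = (60 - 2448/311)*(-468) = (16212/311)*(-468) = -7587216/311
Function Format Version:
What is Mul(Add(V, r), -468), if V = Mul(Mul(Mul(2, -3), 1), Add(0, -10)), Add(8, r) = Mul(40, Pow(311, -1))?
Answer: Rational(-7587216, 311) ≈ -24396.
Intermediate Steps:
r = Rational(-2448, 311) (r = Add(-8, Mul(40, Pow(311, -1))) = Add(-8, Mul(40, Rational(1, 311))) = Add(-8, Rational(40, 311)) = Rational(-2448, 311) ≈ -7.8714)
V = 60 (V = Mul(Mul(-6, 1), -10) = Mul(-6, -10) = 60)
Mul(Add(V, r), -468) = Mul(Add(60, Rational(-2448, 311)), -468) = Mul(Rational(16212, 311), -468) = Rational(-7587216, 311)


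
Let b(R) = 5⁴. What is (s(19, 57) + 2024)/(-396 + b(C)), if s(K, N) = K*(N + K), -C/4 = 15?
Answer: 3468/229 ≈ 15.144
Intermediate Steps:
C = -60 (C = -4*15 = -60)
s(K, N) = K*(K + N)
b(R) = 625
(s(19, 57) + 2024)/(-396 + b(C)) = (19*(19 + 57) + 2024)/(-396 + 625) = (19*76 + 2024)/229 = (1444 + 2024)*(1/229) = 3468*(1/229) = 3468/229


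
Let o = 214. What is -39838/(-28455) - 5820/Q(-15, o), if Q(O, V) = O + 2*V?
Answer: -21307858/1678845 ≈ -12.692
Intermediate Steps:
-39838/(-28455) - 5820/Q(-15, o) = -39838/(-28455) - 5820/(-15 + 2*214) = -39838*(-1/28455) - 5820/(-15 + 428) = 39838/28455 - 5820/413 = -21307858/1678845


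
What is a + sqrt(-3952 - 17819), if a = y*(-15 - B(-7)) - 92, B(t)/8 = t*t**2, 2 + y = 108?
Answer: 289182 + 3*I*sqrt(2419) ≈ 2.8918e+5 + 147.55*I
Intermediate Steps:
y = 106 (y = -2 + 108 = 106)
B(t) = 8*t**3 (B(t) = 8*(t*t**2) = 8*t**3)
a = 289182 (a = 106*(-15 - 8*(-7)**3) - 92 = 106*(-15 - 8*(-343)) - 92 = 106*(-15 - 1*(-2744)) - 92 = 106*(-15 + 2744) - 92 = 106*2729 - 92 = 289274 - 92 = 289182)
a + sqrt(-3952 - 17819) = 289182 + sqrt(-3952 - 17819) = 289182 + sqrt(-21771) = 289182 + 3*I*sqrt(2419)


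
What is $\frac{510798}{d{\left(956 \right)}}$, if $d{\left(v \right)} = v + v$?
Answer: $\frac{255399}{956} \approx 267.15$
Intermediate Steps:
$d{\left(v \right)} = 2 v$
$\frac{510798}{d{\left(956 \right)}} = \frac{510798}{2 \cdot 956} = \frac{510798}{1912} = 510798 \cdot \frac{1}{1912} = \frac{255399}{956}$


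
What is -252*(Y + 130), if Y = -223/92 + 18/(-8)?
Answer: -726390/23 ≈ -31582.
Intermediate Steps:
Y = -215/46 (Y = -223*1/92 + 18*(-1/8) = -223/92 - 9/4 = -215/46 ≈ -4.6739)
-252*(Y + 130) = -252*(-215/46 + 130) = -252*5765/46 = -726390/23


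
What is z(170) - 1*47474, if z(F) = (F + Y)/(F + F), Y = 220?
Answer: -1614077/34 ≈ -47473.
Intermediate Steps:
z(F) = (220 + F)/(2*F) (z(F) = (F + 220)/(F + F) = (220 + F)/((2*F)) = (220 + F)*(1/(2*F)) = (220 + F)/(2*F))
z(170) - 1*47474 = (1/2)*(220 + 170)/170 - 1*47474 = (1/2)*(1/170)*390 - 47474 = 39/34 - 47474 = -1614077/34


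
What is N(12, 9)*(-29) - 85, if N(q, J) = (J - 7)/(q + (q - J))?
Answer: -1333/15 ≈ -88.867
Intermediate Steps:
N(q, J) = (-7 + J)/(-J + 2*q)
N(12, 9)*(-29) - 85 = ((7 - 1*9)/(9 - 2*12))*(-29) - 85 = ((7 - 9)/(9 - 24))*(-29) - 85 = (-2/(-15))*(-29) - 85 = -1/15*(-2)*(-29) - 85 = (2/15)*(-29) - 85 = -58/15 - 85 = -1333/15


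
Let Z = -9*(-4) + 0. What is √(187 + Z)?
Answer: √223 ≈ 14.933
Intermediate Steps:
Z = 36 (Z = 36 + 0 = 36)
√(187 + Z) = √(187 + 36) = √223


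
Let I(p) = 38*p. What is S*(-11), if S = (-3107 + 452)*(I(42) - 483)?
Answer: 32505165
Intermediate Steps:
S = -2955015 (S = (-3107 + 452)*(38*42 - 483) = -2655*(1596 - 483) = -2655*1113 = -2955015)
S*(-11) = -2955015*(-11) = 32505165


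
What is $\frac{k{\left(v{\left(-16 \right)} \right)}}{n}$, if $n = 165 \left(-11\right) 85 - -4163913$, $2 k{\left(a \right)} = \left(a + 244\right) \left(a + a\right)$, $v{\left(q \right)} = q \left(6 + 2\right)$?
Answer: $- \frac{7424}{2004819} \approx -0.0037031$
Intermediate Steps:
$v{\left(q \right)} = 8 q$ ($v{\left(q \right)} = q 8 = 8 q$)
$k{\left(a \right)} = a \left(244 + a\right)$ ($k{\left(a \right)} = \frac{\left(a + 244\right) \left(a + a\right)}{2} = \frac{\left(244 + a\right) 2 a}{2} = \frac{2 a \left(244 + a\right)}{2} = a \left(244 + a\right)$)
$n = 4009638$ ($n = \left(-1815\right) 85 + 4163913 = -154275 + 4163913 = 4009638$)
$\frac{k{\left(v{\left(-16 \right)} \right)}}{n} = \frac{8 \left(-16\right) \left(244 + 8 \left(-16\right)\right)}{4009638} = - 128 \left(244 - 128\right) \frac{1}{4009638} = \left(-128\right) 116 \cdot \frac{1}{4009638} = \left(-14848\right) \frac{1}{4009638} = - \frac{7424}{2004819}$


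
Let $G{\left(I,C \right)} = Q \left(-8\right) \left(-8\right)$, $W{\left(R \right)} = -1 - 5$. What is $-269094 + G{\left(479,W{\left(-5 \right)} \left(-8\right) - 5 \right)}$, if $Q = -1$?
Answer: $-269158$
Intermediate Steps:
$W{\left(R \right)} = -6$ ($W{\left(R \right)} = -1 - 5 = -6$)
$G{\left(I,C \right)} = -64$ ($G{\left(I,C \right)} = \left(-1\right) \left(-8\right) \left(-8\right) = 8 \left(-8\right) = -64$)
$-269094 + G{\left(479,W{\left(-5 \right)} \left(-8\right) - 5 \right)} = -269094 - 64 = -269158$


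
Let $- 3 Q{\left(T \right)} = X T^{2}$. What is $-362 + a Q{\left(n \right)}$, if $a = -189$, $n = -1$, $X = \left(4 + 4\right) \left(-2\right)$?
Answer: $-1370$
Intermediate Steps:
$X = -16$ ($X = 8 \left(-2\right) = -16$)
$Q{\left(T \right)} = \frac{16 T^{2}}{3}$ ($Q{\left(T \right)} = - \frac{\left(-16\right) T^{2}}{3} = \frac{16 T^{2}}{3}$)
$-362 + a Q{\left(n \right)} = -362 - 189 \frac{16 \left(-1\right)^{2}}{3} = -362 - 189 \cdot \frac{16}{3} \cdot 1 = -362 - 1008 = -1370$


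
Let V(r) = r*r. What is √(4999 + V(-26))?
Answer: 5*√227 ≈ 75.333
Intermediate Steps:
V(r) = r²
√(4999 + V(-26)) = √(4999 + (-26)²) = √(4999 + 676) = √5675 = 5*√227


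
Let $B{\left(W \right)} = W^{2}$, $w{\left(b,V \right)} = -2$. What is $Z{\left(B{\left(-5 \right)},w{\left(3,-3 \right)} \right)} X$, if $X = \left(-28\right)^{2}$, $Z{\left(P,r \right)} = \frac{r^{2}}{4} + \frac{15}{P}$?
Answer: $\frac{6272}{5} \approx 1254.4$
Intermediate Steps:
$Z{\left(P,r \right)} = \frac{15}{P} + \frac{r^{2}}{4}$ ($Z{\left(P,r \right)} = r^{2} \cdot \frac{1}{4} + \frac{15}{P} = \frac{r^{2}}{4} + \frac{15}{P} = \frac{15}{P} + \frac{r^{2}}{4}$)
$X = 784$
$Z{\left(B{\left(-5 \right)},w{\left(3,-3 \right)} \right)} X = \left(\frac{15}{\left(-5\right)^{2}} + \frac{\left(-2\right)^{2}}{4}\right) 784 = \left(\frac{15}{25} + \frac{1}{4} \cdot 4\right) 784 = \left(15 \cdot \frac{1}{25} + 1\right) 784 = \left(\frac{3}{5} + 1\right) 784 = \frac{8}{5} \cdot 784 = \frac{6272}{5}$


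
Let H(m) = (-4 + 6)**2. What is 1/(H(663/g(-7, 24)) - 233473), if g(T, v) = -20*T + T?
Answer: -1/233469 ≈ -4.2832e-6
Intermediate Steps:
g(T, v) = -19*T
H(m) = 4 (H(m) = 2**2 = 4)
1/(H(663/g(-7, 24)) - 233473) = 1/(4 - 233473) = 1/(-233469) = -1/233469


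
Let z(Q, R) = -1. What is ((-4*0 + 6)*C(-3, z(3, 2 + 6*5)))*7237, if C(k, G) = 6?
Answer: 260532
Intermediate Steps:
((-4*0 + 6)*C(-3, z(3, 2 + 6*5)))*7237 = ((-4*0 + 6)*6)*7237 = ((0 + 6)*6)*7237 = (6*6)*7237 = 36*7237 = 260532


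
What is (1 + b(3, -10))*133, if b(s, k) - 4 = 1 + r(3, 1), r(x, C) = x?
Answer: 1197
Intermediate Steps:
b(s, k) = 8 (b(s, k) = 4 + (1 + 3) = 4 + 4 = 8)
(1 + b(3, -10))*133 = (1 + 8)*133 = 9*133 = 1197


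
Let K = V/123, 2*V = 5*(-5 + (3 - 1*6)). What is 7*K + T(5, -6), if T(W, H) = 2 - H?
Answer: 844/123 ≈ 6.8618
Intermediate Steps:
V = -20 (V = (5*(-5 + (3 - 1*6)))/2 = (5*(-5 + (3 - 6)))/2 = (5*(-5 - 3))/2 = (5*(-8))/2 = (1/2)*(-40) = -20)
K = -20/123 ≈ -0.16260
7*K + T(5, -6) = 7*(-20/123) + (2 - 1*(-6)) = -140/123 + (2 + 6) = -140/123 + 8 = 844/123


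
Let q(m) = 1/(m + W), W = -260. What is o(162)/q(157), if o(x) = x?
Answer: -16686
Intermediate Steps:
q(m) = 1/(-260 + m) (q(m) = 1/(m - 260) = 1/(-260 + m))
o(162)/q(157) = 162/(1/(-260 + 157)) = 162/(1/(-103)) = 162/(-1/103) = 162*(-103) = -16686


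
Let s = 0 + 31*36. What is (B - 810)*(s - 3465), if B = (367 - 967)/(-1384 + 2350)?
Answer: 306567990/161 ≈ 1.9041e+6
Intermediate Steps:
s = 1116 (s = 0 + 1116 = 1116)
B = -100/161 (B = -600/966 = -600*1/966 = -100/161 ≈ -0.62112)
(B - 810)*(s - 3465) = (-100/161 - 810)*(1116 - 3465) = -130510/161*(-2349) = 306567990/161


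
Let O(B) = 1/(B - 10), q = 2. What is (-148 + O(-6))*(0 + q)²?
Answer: -2369/4 ≈ -592.25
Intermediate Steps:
O(B) = 1/(-10 + B)
(-148 + O(-6))*(0 + q)² = (-148 + 1/(-10 - 6))*(0 + 2)² = (-148 + 1/(-16))*2² = (-148 - 1/16)*4 = -2369/16*4 = -2369/4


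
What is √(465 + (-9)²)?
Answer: √546 ≈ 23.367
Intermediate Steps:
√(465 + (-9)²) = √(465 + 81) = √546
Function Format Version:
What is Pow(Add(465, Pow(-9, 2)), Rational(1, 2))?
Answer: Pow(546, Rational(1, 2)) ≈ 23.367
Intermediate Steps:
Pow(Add(465, Pow(-9, 2)), Rational(1, 2)) = Pow(Add(465, 81), Rational(1, 2)) = Pow(546, Rational(1, 2))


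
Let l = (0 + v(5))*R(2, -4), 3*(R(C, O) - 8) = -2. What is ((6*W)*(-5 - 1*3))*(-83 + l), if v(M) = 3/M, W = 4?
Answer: 75456/5 ≈ 15091.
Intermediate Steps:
R(C, O) = 22/3 (R(C, O) = 8 + (⅓)*(-2) = 8 - ⅔ = 22/3)
l = 22/5 (l = (0 + 3/5)*(22/3) = (0 + 3*(⅕))*(22/3) = (0 + ⅗)*(22/3) = (⅗)*(22/3) = 22/5 ≈ 4.4000)
((6*W)*(-5 - 1*3))*(-83 + l) = ((6*4)*(-5 - 1*3))*(-83 + 22/5) = (24*(-5 - 3))*(-393/5) = (24*(-8))*(-393/5) = -192*(-393/5) = 75456/5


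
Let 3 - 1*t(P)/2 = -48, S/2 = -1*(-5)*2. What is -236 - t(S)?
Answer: -338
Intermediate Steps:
S = 20 (S = 2*(-1*(-5)*2) = 2*(5*2) = 2*10 = 20)
t(P) = 102 (t(P) = 6 - 2*(-48) = 6 + 96 = 102)
-236 - t(S) = -236 - 1*102 = -236 - 102 = -338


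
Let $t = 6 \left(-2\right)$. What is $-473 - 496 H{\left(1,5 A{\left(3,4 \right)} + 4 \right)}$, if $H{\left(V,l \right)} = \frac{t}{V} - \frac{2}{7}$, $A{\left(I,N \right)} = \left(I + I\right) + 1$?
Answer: $\frac{39345}{7} \approx 5620.7$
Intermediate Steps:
$t = -12$
$A{\left(I,N \right)} = 1 + 2 I$ ($A{\left(I,N \right)} = 2 I + 1 = 1 + 2 I$)
$H{\left(V,l \right)} = - \frac{2}{7} - \frac{12}{V}$ ($H{\left(V,l \right)} = - \frac{12}{V} - \frac{2}{7} = - \frac{2}{7} - \frac{12}{V}$)
$-473 - 496 H{\left(1,5 A{\left(3,4 \right)} + 4 \right)} = -473 - 496 \left(- \frac{2}{7} - \frac{12}{1}\right) = -473 - 496 \left(- \frac{2}{7} - 12\right) = -473 - - \frac{42656}{7} = -473 + \frac{42656}{7} = \frac{39345}{7}$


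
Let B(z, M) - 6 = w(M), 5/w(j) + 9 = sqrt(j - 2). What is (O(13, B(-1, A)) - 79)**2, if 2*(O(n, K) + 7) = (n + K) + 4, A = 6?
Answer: 274576/49 ≈ 5603.6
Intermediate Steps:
w(j) = 5/(-9 + sqrt(-2 + j)) (w(j) = 5/(-9 + sqrt(j - 2)) = 5/(-9 + sqrt(-2 + j)))
B(z, M) = 6 + 5/(-9 + sqrt(-2 + M))
O(n, K) = -5 + K/2 + n/2 (O(n, K) = -7 + ((n + K) + 4)/2 = -7 + ((K + n) + 4)/2 = -7 + (4 + K + n)/2 = -7 + (2 + K/2 + n/2) = -5 + K/2 + n/2)
(O(13, B(-1, A)) - 79)**2 = ((-5 + ((-49 + 6*sqrt(-2 + 6))/(-9 + sqrt(-2 + 6)))/2 + (1/2)*13) - 79)**2 = ((-5 + ((-49 + 6*sqrt(4))/(-9 + sqrt(4)))/2 + 13/2) - 79)**2 = ((-5 + ((-49 + 6*2)/(-9 + 2))/2 + 13/2) - 79)**2 = ((-5 + ((-49 + 12)/(-7))/2 + 13/2) - 79)**2 = ((-5 + (-1/7*(-37))/2 + 13/2) - 79)**2 = ((-5 + (1/2)*(37/7) + 13/2) - 79)**2 = ((-5 + 37/14 + 13/2) - 79)**2 = (29/7 - 79)**2 = (-524/7)**2 = 274576/49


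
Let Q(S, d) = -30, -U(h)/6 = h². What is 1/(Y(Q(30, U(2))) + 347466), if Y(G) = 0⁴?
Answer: 1/347466 ≈ 2.8780e-6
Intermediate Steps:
U(h) = -6*h²
Y(G) = 0
1/(Y(Q(30, U(2))) + 347466) = 1/(0 + 347466) = 1/347466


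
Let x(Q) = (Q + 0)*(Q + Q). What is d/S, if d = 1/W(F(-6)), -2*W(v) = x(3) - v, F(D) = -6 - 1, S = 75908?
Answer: -1/948850 ≈ -1.0539e-6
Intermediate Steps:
F(D) = -7
x(Q) = 2*Q**2 (x(Q) = Q*(2*Q) = 2*Q**2)
W(v) = -9 + v/2 (W(v) = -(2*3**2 - v)/2 = -(2*9 - v)/2 = -(18 - v)/2 = -9 + v/2)
d = -2/25 (d = 1/(-9 + (1/2)*(-7)) = 1/(-9 - 7/2) = 1/(-25/2) = -2/25 ≈ -0.080000)
d/S = -2/25/75908 = -2/25*1/75908 = -1/948850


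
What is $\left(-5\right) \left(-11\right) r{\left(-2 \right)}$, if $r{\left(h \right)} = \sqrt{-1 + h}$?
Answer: $55 i \sqrt{3} \approx 95.263 i$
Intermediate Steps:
$\left(-5\right) \left(-11\right) r{\left(-2 \right)} = \left(-5\right) \left(-11\right) \sqrt{-1 - 2} = 55 \sqrt{-3} = 55 i \sqrt{3}$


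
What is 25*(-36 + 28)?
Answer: -200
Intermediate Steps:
25*(-36 + 28) = 25*(-8) = -200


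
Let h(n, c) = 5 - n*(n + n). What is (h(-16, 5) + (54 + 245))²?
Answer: 43264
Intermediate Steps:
h(n, c) = 5 - 2*n² (h(n, c) = 5 - n*2*n = 5 - 2*n²)
(h(-16, 5) + (54 + 245))² = ((5 - 2*(-16)²) + (54 + 245))² = ((5 - 2*256) + 299)² = ((5 - 512) + 299)² = (-507 + 299)² = (-208)² = 43264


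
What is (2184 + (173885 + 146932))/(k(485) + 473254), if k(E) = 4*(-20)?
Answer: 323001/473174 ≈ 0.68263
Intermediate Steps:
k(E) = -80
(2184 + (173885 + 146932))/(k(485) + 473254) = (2184 + (173885 + 146932))/(-80 + 473254) = (2184 + 320817)/473174 = 323001*(1/473174) = 323001/473174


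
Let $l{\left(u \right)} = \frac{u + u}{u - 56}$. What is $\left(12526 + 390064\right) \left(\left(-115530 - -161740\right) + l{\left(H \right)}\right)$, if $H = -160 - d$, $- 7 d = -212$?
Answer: $\frac{8018455885840}{431} \approx 1.8604 \cdot 10^{10}$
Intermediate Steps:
$d = \frac{212}{7}$ ($d = \left(- \frac{1}{7}\right) \left(-212\right) = \frac{212}{7} \approx 30.286$)
$H = - \frac{1332}{7}$ ($H = -160 - \frac{212}{7} = - \frac{1332}{7} \approx -190.29$)
$l{\left(u \right)} = \frac{2 u}{-56 + u}$
$\left(12526 + 390064\right) \left(\left(-115530 - -161740\right) + l{\left(H \right)}\right) = \left(12526 + 390064\right) \left(\left(-115530 - -161740\right) + 2 \left(- \frac{1332}{7}\right) \frac{1}{-56 - \frac{1332}{7}}\right) = 402590 \left(\left(-115530 + 161740\right) + 2 \left(- \frac{1332}{7}\right) \frac{1}{- \frac{1724}{7}}\right) = 402590 \left(46210 + 2 \left(- \frac{1332}{7}\right) \left(- \frac{7}{1724}\right)\right) = 402590 \left(46210 + \frac{666}{431}\right) = 402590 \cdot \frac{19917176}{431} = \frac{8018455885840}{431}$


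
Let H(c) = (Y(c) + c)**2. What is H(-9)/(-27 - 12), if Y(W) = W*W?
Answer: -1728/13 ≈ -132.92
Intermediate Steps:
Y(W) = W**2
H(c) = (c + c**2)**2 (H(c) = (c**2 + c)**2 = (c + c**2)**2)
H(-9)/(-27 - 12) = ((-9)**2*(1 - 9)**2)/(-27 - 12) = (81*(-8)**2)/(-39) = (81*64)*(-1/39) = 5184*(-1/39) = -1728/13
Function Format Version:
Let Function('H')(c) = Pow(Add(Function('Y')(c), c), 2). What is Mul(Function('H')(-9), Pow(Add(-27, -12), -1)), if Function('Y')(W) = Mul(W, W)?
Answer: Rational(-1728, 13) ≈ -132.92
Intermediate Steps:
Function('Y')(W) = Pow(W, 2)
Function('H')(c) = Pow(Add(c, Pow(c, 2)), 2) (Function('H')(c) = Pow(Add(Pow(c, 2), c), 2) = Pow(Add(c, Pow(c, 2)), 2))
Mul(Function('H')(-9), Pow(Add(-27, -12), -1)) = Mul(Mul(Pow(-9, 2), Pow(Add(1, -9), 2)), Pow(Add(-27, -12), -1)) = Mul(Mul(81, Pow(-8, 2)), Pow(-39, -1)) = Mul(Mul(81, 64), Rational(-1, 39)) = Mul(5184, Rational(-1, 39)) = Rational(-1728, 13)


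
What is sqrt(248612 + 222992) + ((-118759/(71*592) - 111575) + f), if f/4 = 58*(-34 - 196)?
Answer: -6932666679/42032 + 2*sqrt(117901) ≈ -1.6425e+5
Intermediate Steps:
f = -53360 (f = 4*(58*(-34 - 196)) = 4*(58*(-230)) = 4*(-13340) = -53360)
sqrt(248612 + 222992) + ((-118759/(71*592) - 111575) + f) = sqrt(248612 + 222992) + ((-118759/(71*592) - 111575) - 53360) = sqrt(471604) + ((-118759/42032 - 111575) - 53360) = 2*sqrt(117901) + ((-118759*1/42032 - 111575) - 53360) = 2*sqrt(117901) + ((-118759/42032 - 111575) - 53360) = 2*sqrt(117901) + (-4689839159/42032 - 53360) = 2*sqrt(117901) - 6932666679/42032 = -6932666679/42032 + 2*sqrt(117901)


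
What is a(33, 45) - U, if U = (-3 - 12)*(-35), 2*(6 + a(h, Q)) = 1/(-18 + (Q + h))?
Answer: -63719/120 ≈ -530.99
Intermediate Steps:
a(h, Q) = -6 + 1/(2*(-18 + Q + h)) (a(h, Q) = -6 + 1/(2*(-18 + (Q + h))) = -6 + 1/(2*(-18 + Q + h)))
U = 525 (U = -15*(-35) = 525)
a(33, 45) - U = (217/2 - 6*45 - 6*33)/(-18 + 45 + 33) - 1*525 = (217/2 - 270 - 198)/60 - 525 = (1/60)*(-719/2) - 525 = -719/120 - 525 = -63719/120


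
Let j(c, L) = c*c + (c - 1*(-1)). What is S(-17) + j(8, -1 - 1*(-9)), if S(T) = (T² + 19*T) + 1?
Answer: 40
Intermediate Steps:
S(T) = 1 + T² + 19*T
j(c, L) = 1 + c + c² (j(c, L) = c² + (c + 1) = c² + (1 + c) = 1 + c + c²)
S(-17) + j(8, -1 - 1*(-9)) = (1 + (-17)² + 19*(-17)) + (1 + 8 + 8²) = (1 + 289 - 323) + (1 + 8 + 64) = -33 + 73 = 40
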